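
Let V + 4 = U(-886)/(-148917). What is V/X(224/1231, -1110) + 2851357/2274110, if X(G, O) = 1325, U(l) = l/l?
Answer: 112252192181867/89743214300550 ≈ 1.2508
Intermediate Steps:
U(l) = 1
V = -595669/148917 (V = -4 + 1/(-148917) = -4 + 1*(-1/148917) = -4 - 1/148917 = -595669/148917 ≈ -4.0000)
V/X(224/1231, -1110) + 2851357/2274110 = -595669/148917/1325 + 2851357/2274110 = -595669/148917*1/1325 + 2851357*(1/2274110) = -595669/197315025 + 2851357/2274110 = 112252192181867/89743214300550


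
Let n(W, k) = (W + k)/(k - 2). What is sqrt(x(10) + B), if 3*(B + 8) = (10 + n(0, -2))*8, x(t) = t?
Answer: sqrt(30) ≈ 5.4772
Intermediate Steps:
n(W, k) = (W + k)/(-2 + k)
B = 20 (B = -8 + ((10 + (0 - 2)/(-2 - 2))*8)/3 = -8 + ((10 - 2/(-4))*8)/3 = -8 + ((10 - 1/4*(-2))*8)/3 = -8 + ((10 + 1/2)*8)/3 = -8 + ((21/2)*8)/3 = -8 + (1/3)*84 = -8 + 28 = 20)
sqrt(x(10) + B) = sqrt(10 + 20) = sqrt(30)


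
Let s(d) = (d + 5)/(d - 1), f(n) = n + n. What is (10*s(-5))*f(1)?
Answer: 0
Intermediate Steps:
f(n) = 2*n
s(d) = (5 + d)/(-1 + d)
(10*s(-5))*f(1) = (10*((5 - 5)/(-1 - 5)))*(2*1) = (10*(0/(-6)))*2 = (10*(-⅙*0))*2 = (10*0)*2 = 0*2 = 0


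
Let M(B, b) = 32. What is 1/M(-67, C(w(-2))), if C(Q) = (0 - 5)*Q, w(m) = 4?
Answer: 1/32 ≈ 0.031250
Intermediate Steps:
C(Q) = -5*Q
1/M(-67, C(w(-2))) = 1/32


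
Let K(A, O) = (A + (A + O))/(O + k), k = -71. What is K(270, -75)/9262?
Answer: -465/1352252 ≈ -0.00034387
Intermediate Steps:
K(A, O) = (O + 2*A)/(-71 + O) (K(A, O) = (A + (A + O))/(O - 71) = (O + 2*A)/(-71 + O))
K(270, -75)/9262 = ((-75 + 2*270)/(-71 - 75))/9262 = ((-75 + 540)/(-146))*(1/9262) = -1/146*465*(1/9262) = -465/146*1/9262 = -465/1352252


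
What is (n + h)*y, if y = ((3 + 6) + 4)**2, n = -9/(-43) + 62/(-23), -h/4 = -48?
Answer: 31675501/989 ≈ 32028.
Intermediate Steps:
h = 192 (h = -4*(-48) = 192)
n = -2459/989 (n = -9*(-1/43) + 62*(-1/23) = 9/43 - 62/23 = -2459/989 ≈ -2.4864)
y = 169 (y = (9 + 4)**2 = 13**2 = 169)
(n + h)*y = (-2459/989 + 192)*169 = (187429/989)*169 = 31675501/989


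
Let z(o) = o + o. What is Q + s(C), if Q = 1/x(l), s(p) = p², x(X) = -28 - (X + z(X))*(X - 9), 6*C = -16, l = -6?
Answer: 19063/2682 ≈ 7.1078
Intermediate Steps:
z(o) = 2*o
C = -8/3 (C = (⅙)*(-16) = -8/3 ≈ -2.6667)
x(X) = -28 - 3*X*(-9 + X) (x(X) = -28 - (X + 2*X)*(X - 9) = -28 - 3*X*(-9 + X))
Q = -1/298 (Q = 1/(-28 - 3*(-6)² + 27*(-6)) = 1/(-28 - 3*36 - 162) = 1/(-28 - 108 - 162) = 1/(-298) = -1/298 ≈ -0.0033557)
Q + s(C) = -1/298 + (-8/3)² = -1/298 + 64/9 = 19063/2682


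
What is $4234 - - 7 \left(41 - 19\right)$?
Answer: $4388$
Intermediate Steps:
$4234 - - 7 \left(41 - 19\right) = 4234 - \left(-7\right) 22 = 4234 - -154 = 4234 + 154 = 4388$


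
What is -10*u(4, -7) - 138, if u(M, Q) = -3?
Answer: -108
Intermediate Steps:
-10*u(4, -7) - 138 = -10*(-3) - 138 = 30 - 138 = -108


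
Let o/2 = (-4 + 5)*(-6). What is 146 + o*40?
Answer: -334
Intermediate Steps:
o = -12 (o = 2*((-4 + 5)*(-6)) = 2*(1*(-6)) = 2*(-6) = -12)
146 + o*40 = 146 - 12*40 = 146 - 480 = -334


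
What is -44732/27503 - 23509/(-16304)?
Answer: -82742501/448408912 ≈ -0.18452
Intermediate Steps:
-44732/27503 - 23509/(-16304) = -44732*1/27503 - 23509*(-1/16304) = -44732/27503 + 23509/16304 = -82742501/448408912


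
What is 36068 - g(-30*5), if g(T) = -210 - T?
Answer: 36128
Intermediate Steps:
36068 - g(-30*5) = 36068 - (-210 - (-30)*5) = 36068 - (-210 - 1*(-150)) = 36068 - (-210 + 150) = 36068 - 1*(-60) = 36068 + 60 = 36128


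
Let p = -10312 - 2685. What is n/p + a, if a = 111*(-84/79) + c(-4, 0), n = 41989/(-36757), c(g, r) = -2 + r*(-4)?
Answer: -4529839455247/37740727591 ≈ -120.03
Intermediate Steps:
c(g, r) = -2 - 4*r
n = -41989/36757 (n = 41989*(-1/36757) = -41989/36757 ≈ -1.1423)
p = -12997
a = -9482/79 (a = 111*(-84/79) + (-2 - 4*0) = 111*(-84*1/79) + (-2 + 0) = 111*(-84/79) - 2 = -9324/79 - 2 = -9482/79 ≈ -120.03)
n/p + a = -41989/36757/(-12997) - 9482/79 = -41989/36757*(-1/12997) - 9482/79 = 41989/477730729 - 9482/79 = -4529839455247/37740727591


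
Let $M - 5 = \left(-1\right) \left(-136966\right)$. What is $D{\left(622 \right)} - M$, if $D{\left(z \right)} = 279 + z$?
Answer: $-136070$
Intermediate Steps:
$M = 136971$ ($M = 5 - -136966 = 5 + 136966 = 136971$)
$D{\left(622 \right)} - M = \left(279 + 622\right) - 136971 = 901 - 136971 = -136070$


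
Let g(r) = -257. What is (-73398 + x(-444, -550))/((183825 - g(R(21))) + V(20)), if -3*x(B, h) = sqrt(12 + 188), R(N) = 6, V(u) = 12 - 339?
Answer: -5646/14135 - 2*sqrt(2)/110253 ≈ -0.39946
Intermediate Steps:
V(u) = -327
x(B, h) = -10*sqrt(2)/3 (x(B, h) = -sqrt(12 + 188)/3 = -10*sqrt(2)/3)
(-73398 + x(-444, -550))/((183825 - g(R(21))) + V(20)) = (-73398 - 10*sqrt(2)/3)/((183825 - 1*(-257)) - 327) = (-73398 - 10*sqrt(2)/3)/((183825 + 257) - 327) = (-73398 - 10*sqrt(2)/3)/(184082 - 327) = (-73398 - 10*sqrt(2)/3)/183755 = (-73398 - 10*sqrt(2)/3)*(1/183755) = -5646/14135 - 2*sqrt(2)/110253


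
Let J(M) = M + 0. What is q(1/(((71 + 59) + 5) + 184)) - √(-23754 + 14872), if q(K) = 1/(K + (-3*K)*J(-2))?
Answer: 319/7 - I*√8882 ≈ 45.571 - 94.244*I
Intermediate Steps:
J(M) = M
q(K) = 1/(7*K) (q(K) = 1/(K - 3*K*(-2)) = 1/(K + 6*K) = 1/(7*K))
q(1/(((71 + 59) + 5) + 184)) - √(-23754 + 14872) = 1/(7*(1/(((71 + 59) + 5) + 184))) - √(-23754 + 14872) = 1/(7*(1/((130 + 5) + 184))) - √(-8882) = 1/(7*(1/(135 + 184))) - I*√8882 = 1/(7*(1/319)) - I*√8882 = (⅐)*319 - I*√8882 = 319/7 - I*√8882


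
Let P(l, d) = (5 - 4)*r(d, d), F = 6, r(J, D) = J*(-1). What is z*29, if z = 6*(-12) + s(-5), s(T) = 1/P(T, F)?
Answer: -12557/6 ≈ -2092.8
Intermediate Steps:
r(J, D) = -J
P(l, d) = -d (P(l, d) = (5 - 4)*(-d) = 1*(-d) = -d)
s(T) = -⅙ (s(T) = 1/(-1*6) = 1/(-6) = -⅙)
z = -433/6 (z = 6*(-12) - ⅙ = -72 - ⅙ = -433/6 ≈ -72.167)
z*29 = -433/6*29 = -12557/6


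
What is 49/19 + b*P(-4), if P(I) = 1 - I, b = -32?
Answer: -2991/19 ≈ -157.42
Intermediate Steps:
49/19 + b*P(-4) = 49/19 - 32*(1 - 1*(-4)) = 49*(1/19) - 32*(1 + 4) = 49/19 - 32*5 = 49/19 - 160 = -2991/19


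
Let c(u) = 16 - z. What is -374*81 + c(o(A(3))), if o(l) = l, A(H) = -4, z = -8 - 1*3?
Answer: -30267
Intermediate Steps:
z = -11 (z = -8 - 3 = -11)
c(u) = 27 (c(u) = 16 - 1*(-11) = 16 + 11 = 27)
-374*81 + c(o(A(3))) = -374*81 + 27 = -30294 + 27 = -30267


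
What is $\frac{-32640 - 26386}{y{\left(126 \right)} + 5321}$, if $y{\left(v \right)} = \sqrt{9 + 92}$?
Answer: $- \frac{157038673}{14156470} + \frac{29513 \sqrt{101}}{14156470} \approx -11.072$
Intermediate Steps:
$y{\left(v \right)} = \sqrt{101}$
$\frac{-32640 - 26386}{y{\left(126 \right)} + 5321} = \frac{-32640 - 26386}{\sqrt{101} + 5321} = - \frac{59026}{5321 + \sqrt{101}}$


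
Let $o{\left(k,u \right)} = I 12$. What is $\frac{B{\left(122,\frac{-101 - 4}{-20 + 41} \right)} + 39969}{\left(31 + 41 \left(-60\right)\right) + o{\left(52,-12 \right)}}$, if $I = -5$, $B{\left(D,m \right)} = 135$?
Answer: $- \frac{40104}{2489} \approx -16.112$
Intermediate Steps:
$o{\left(k,u \right)} = -60$ ($o{\left(k,u \right)} = \left(-5\right) 12 = -60$)
$\frac{B{\left(122,\frac{-101 - 4}{-20 + 41} \right)} + 39969}{\left(31 + 41 \left(-60\right)\right) + o{\left(52,-12 \right)}} = \frac{135 + 39969}{\left(31 + 41 \left(-60\right)\right) - 60} = \frac{40104}{\left(31 - 2460\right) - 60} = \frac{40104}{-2429 - 60} = \frac{40104}{-2489} = 40104 \left(- \frac{1}{2489}\right) = - \frac{40104}{2489}$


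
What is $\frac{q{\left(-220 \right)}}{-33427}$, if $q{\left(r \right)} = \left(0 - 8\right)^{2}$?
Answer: $- \frac{64}{33427} \approx -0.0019146$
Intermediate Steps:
$q{\left(r \right)} = 64$ ($q{\left(r \right)} = \left(-8\right)^{2} = 64$)
$\frac{q{\left(-220 \right)}}{-33427} = \frac{64}{-33427} = 64 \left(- \frac{1}{33427}\right) = - \frac{64}{33427}$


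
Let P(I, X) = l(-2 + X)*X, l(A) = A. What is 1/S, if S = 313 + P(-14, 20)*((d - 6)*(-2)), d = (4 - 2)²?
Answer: 1/1753 ≈ 0.00057045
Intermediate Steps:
d = 4 (d = 2² = 4)
P(I, X) = X*(-2 + X) (P(I, X) = (-2 + X)*X = X*(-2 + X))
S = 1753 (S = 313 + (20*(-2 + 20))*((4 - 6)*(-2)) = 313 + (20*18)*(-2*(-2)) = 313 + 360*4 = 313 + 1440 = 1753)
1/S = 1/1753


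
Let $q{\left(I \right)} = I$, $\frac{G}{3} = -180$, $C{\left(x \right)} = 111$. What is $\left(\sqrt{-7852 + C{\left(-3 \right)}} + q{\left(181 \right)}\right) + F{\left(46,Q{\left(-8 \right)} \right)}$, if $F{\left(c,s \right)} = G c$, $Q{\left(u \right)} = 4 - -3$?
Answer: $-24659 + i \sqrt{7741} \approx -24659.0 + 87.983 i$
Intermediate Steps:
$Q{\left(u \right)} = 7$ ($Q{\left(u \right)} = 4 + 3 = 7$)
$G = -540$ ($G = 3 \left(-180\right) = -540$)
$F{\left(c,s \right)} = - 540 c$
$\left(\sqrt{-7852 + C{\left(-3 \right)}} + q{\left(181 \right)}\right) + F{\left(46,Q{\left(-8 \right)} \right)} = \left(\sqrt{-7852 + 111} + 181\right) - 24840 = \left(\sqrt{-7741} + 181\right) - 24840 = \left(i \sqrt{7741} + 181\right) - 24840 = \left(181 + i \sqrt{7741}\right) - 24840 = -24659 + i \sqrt{7741}$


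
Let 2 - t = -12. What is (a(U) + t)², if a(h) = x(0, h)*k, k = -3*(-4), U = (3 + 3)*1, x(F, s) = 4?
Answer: 3844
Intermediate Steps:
t = 14 (t = 2 - 1*(-12) = 2 + 12 = 14)
U = 6 (U = 6*1 = 6)
k = 12
a(h) = 48 (a(h) = 4*12 = 48)
(a(U) + t)² = (48 + 14)² = 62² = 3844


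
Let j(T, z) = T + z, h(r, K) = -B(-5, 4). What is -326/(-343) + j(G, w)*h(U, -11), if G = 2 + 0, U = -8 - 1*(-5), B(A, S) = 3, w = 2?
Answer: -3790/343 ≈ -11.050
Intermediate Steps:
U = -3 (U = -8 + 5 = -3)
h(r, K) = -3 (h(r, K) = -1*3 = -3)
G = 2
-326/(-343) + j(G, w)*h(U, -11) = -326/(-343) + (2 + 2)*(-3) = -326*(-1/343) + 4*(-3) = 326/343 - 12 = -3790/343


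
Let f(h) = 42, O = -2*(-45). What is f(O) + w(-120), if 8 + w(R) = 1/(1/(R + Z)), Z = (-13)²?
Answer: 83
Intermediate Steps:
Z = 169
O = 90
w(R) = 161 + R (w(R) = -8 + 1/(1/(R + 169)) = -8 + 1/(1/(169 + R)) = -8 + (169 + R) = 161 + R)
f(O) + w(-120) = 42 + (161 - 120) = 42 + 41 = 83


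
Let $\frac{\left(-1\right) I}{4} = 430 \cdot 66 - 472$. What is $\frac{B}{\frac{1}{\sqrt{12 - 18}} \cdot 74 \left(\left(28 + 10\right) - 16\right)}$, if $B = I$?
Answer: $- \frac{27908 i \sqrt{6}}{407} \approx - 167.96 i$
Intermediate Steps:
$I = -111632$ ($I = - 4 \left(430 \cdot 66 - 472\right) = - 4 \left(28380 - 472\right) = \left(-4\right) 27908 = -111632$)
$B = -111632$
$\frac{B}{\frac{1}{\sqrt{12 - 18}} \cdot 74 \left(\left(28 + 10\right) - 16\right)} = - \frac{111632}{\frac{1}{\sqrt{12 - 18}} \cdot 74 \left(\left(28 + 10\right) - 16\right)} = - \frac{111632}{\frac{1}{\sqrt{12 - 18}} \cdot 74 \left(38 - 16\right)} = - \frac{111632}{\frac{1}{\sqrt{-6}} \cdot 74 \cdot 22} = - \frac{111632}{\frac{1}{i \sqrt{6}} \cdot 74 \cdot 22} = - \frac{111632}{- \frac{i \sqrt{6}}{6} \cdot 74 \cdot 22} = - \frac{111632}{- \frac{37 i \sqrt{6}}{3} \cdot 22} = - \frac{111632}{\left(- \frac{814}{3}\right) i \sqrt{6}} = - 111632 \frac{i \sqrt{6}}{1628} = - \frac{27908 i \sqrt{6}}{407}$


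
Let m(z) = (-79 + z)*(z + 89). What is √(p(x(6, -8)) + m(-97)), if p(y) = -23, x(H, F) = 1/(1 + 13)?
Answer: √1385 ≈ 37.216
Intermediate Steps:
x(H, F) = 1/14
m(z) = (-79 + z)*(89 + z)
√(p(x(6, -8)) + m(-97)) = √(-23 + (-7031 + (-97)² + 10*(-97))) = √(-23 + (-7031 + 9409 - 970)) = √(-23 + 1408) = √1385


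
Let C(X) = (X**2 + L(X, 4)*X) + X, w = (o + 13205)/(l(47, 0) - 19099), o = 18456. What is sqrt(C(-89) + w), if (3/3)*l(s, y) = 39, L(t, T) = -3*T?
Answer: sqrt(808155145335)/9530 ≈ 94.331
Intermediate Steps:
l(s, y) = 39
w = -31661/19060 (w = (18456 + 13205)/(39 - 19099) = 31661/(-19060) = 31661*(-1/19060) = -31661/19060 ≈ -1.6611)
C(X) = X**2 - 11*X (C(X) = (X**2 + (-3*4)*X) + X = (X**2 - 12*X) + X = X**2 - 11*X)
sqrt(C(-89) + w) = sqrt(-89*(-11 - 89) - 31661/19060) = sqrt(-89*(-100) - 31661/19060) = sqrt(8900 - 31661/19060) = sqrt(169602339/19060) = sqrt(808155145335)/9530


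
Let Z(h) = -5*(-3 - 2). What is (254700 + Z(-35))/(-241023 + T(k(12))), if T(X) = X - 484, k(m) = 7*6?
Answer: -50945/48293 ≈ -1.0549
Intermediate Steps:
k(m) = 42
Z(h) = 25 (Z(h) = -5*(-5) = 25)
T(X) = -484 + X
(254700 + Z(-35))/(-241023 + T(k(12))) = (254700 + 25)/(-241023 + (-484 + 42)) = 254725/(-241023 - 442) = 254725/(-241465) = 254725*(-1/241465) = -50945/48293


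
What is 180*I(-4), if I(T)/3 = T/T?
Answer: 540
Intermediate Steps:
I(T) = 3 (I(T) = 3*(T/T) = 3*1 = 3)
180*I(-4) = 180*3 = 540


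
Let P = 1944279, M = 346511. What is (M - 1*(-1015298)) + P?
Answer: 3306088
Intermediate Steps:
(M - 1*(-1015298)) + P = (346511 - 1*(-1015298)) + 1944279 = (346511 + 1015298) + 1944279 = 1361809 + 1944279 = 3306088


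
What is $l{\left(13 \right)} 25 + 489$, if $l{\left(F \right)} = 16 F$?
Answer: $5689$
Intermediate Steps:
$l{\left(13 \right)} 25 + 489 = 16 \cdot 13 \cdot 25 + 489 = 208 \cdot 25 + 489 = 5200 + 489 = 5689$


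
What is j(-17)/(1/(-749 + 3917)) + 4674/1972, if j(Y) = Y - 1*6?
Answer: -71841567/986 ≈ -72862.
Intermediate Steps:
j(Y) = -6 + Y (j(Y) = Y - 6 = -6 + Y)
j(-17)/(1/(-749 + 3917)) + 4674/1972 = (-6 - 17)/(1/(-749 + 3917)) + 4674/1972 = -23/(1/3168) + 4674*(1/1972) = -23/1/3168 + 2337/986 = -23*3168 + 2337/986 = -72864 + 2337/986 = -71841567/986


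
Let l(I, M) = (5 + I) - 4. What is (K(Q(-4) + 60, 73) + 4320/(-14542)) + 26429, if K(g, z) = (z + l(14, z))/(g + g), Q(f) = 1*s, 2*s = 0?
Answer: 2882526466/109065 ≈ 26429.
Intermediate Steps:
l(I, M) = 1 + I
s = 0 (s = (½)*0 = 0)
Q(f) = 0 (Q(f) = 1*0 = 0)
K(g, z) = (15 + z)/(2*g) (K(g, z) = (z + (1 + 14))/(g + g) = (z + 15)/((2*g)) = (15 + z)*(1/(2*g)) = (15 + z)/(2*g))
(K(Q(-4) + 60, 73) + 4320/(-14542)) + 26429 = ((15 + 73)/(2*(0 + 60)) + 4320/(-14542)) + 26429 = ((½)*88/60 + 4320*(-1/14542)) + 26429 = ((½)*(1/60)*88 - 2160/7271) + 26429 = (11/15 - 2160/7271) + 26429 = 47581/109065 + 26429 = 2882526466/109065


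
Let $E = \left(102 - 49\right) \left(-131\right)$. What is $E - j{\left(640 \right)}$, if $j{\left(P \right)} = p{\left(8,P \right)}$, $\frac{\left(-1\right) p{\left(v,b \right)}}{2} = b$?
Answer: $-5663$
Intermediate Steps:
$p{\left(v,b \right)} = - 2 b$
$j{\left(P \right)} = - 2 P$
$E = -6943$ ($E = 53 \left(-131\right) = -6943$)
$E - j{\left(640 \right)} = -6943 - \left(-2\right) 640 = -6943 - -1280 = -6943 + 1280 = -5663$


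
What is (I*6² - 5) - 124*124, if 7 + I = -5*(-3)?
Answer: -15093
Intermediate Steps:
I = 8 (I = -7 - 5*(-3) = -7 + 15 = 8)
(I*6² - 5) - 124*124 = (8*6² - 5) - 124*124 = (8*36 - 5) - 15376 = (288 - 5) - 15376 = 283 - 15376 = -15093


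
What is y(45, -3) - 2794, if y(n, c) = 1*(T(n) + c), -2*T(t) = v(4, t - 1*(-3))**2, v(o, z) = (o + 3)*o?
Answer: -3189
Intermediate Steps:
v(o, z) = o*(3 + o) (v(o, z) = (3 + o)*o = o*(3 + o))
T(t) = -392 (T(t) = -16*(3 + 4)**2/2 = -(4*7)**2/2 = -1/2*28**2 = -1/2*784 = -392)
y(n, c) = -392 + c (y(n, c) = 1*(-392 + c) = -392 + c)
y(45, -3) - 2794 = (-392 - 3) - 2794 = -395 - 2794 = -3189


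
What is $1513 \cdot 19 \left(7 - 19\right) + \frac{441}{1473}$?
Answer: $- \frac{169377177}{491} \approx -3.4496 \cdot 10^{5}$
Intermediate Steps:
$1513 \cdot 19 \left(7 - 19\right) + \frac{441}{1473} = 1513 \cdot 19 \left(-12\right) + 441 \cdot \frac{1}{1473} = 1513 \left(-228\right) + \frac{147}{491} = -344964 + \frac{147}{491} = - \frac{169377177}{491}$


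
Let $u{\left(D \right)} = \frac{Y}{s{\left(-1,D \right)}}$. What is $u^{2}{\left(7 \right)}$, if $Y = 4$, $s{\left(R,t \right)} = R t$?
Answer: $\frac{16}{49} \approx 0.32653$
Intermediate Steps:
$u{\left(D \right)} = - \frac{4}{D}$ ($u{\left(D \right)} = \frac{4}{\left(-1\right) D} = 4 \left(- \frac{1}{D}\right) = - \frac{4}{D}$)
$u^{2}{\left(7 \right)} = \left(- \frac{4}{7}\right)^{2} = \frac{16}{49}$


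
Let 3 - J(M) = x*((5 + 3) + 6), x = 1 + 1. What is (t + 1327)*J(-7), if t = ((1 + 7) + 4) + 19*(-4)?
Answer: -31575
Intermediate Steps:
x = 2
J(M) = -25 (J(M) = 3 - 2*((5 + 3) + 6) = 3 - 2*(8 + 6) = 3 - 2*14 = 3 - 1*28 = 3 - 28 = -25)
t = -64 (t = (8 + 4) - 76 = 12 - 76 = -64)
(t + 1327)*J(-7) = (-64 + 1327)*(-25) = 1263*(-25) = -31575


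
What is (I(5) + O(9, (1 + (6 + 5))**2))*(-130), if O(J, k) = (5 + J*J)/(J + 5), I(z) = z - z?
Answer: -5590/7 ≈ -798.57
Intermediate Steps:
I(z) = 0
O(J, k) = (5 + J**2)/(5 + J)
(I(5) + O(9, (1 + (6 + 5))**2))*(-130) = (0 + (5 + 9**2)/(5 + 9))*(-130) = (0 + (5 + 81)/14)*(-130) = (0 + (1/14)*86)*(-130) = (0 + 43/7)*(-130) = (43/7)*(-130) = -5590/7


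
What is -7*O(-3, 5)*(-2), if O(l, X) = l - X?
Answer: -112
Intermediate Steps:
-7*O(-3, 5)*(-2) = -7*(-3 - 1*5)*(-2) = -7*(-3 - 5)*(-2) = -7*(-8)*(-2) = 56*(-2) = -112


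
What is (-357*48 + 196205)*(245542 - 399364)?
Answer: -27544751718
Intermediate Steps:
(-357*48 + 196205)*(245542 - 399364) = (-17136 + 196205)*(-153822) = 179069*(-153822) = -27544751718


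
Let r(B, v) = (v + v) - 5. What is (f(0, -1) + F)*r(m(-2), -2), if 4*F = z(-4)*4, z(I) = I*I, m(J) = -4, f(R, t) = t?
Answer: -135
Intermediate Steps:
z(I) = I²
r(B, v) = -5 + 2*v (r(B, v) = 2*v - 5 = -5 + 2*v)
F = 16 (F = ((-4)²*4)/4 = (16*4)/4 = (¼)*64 = 16)
(f(0, -1) + F)*r(m(-2), -2) = (-1 + 16)*(-5 + 2*(-2)) = 15*(-5 - 4) = 15*(-9) = -135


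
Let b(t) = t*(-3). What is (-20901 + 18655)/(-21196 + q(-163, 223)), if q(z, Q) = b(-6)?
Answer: 1123/10589 ≈ 0.10605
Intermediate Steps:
b(t) = -3*t
q(z, Q) = 18 (q(z, Q) = -3*(-6) = 18)
(-20901 + 18655)/(-21196 + q(-163, 223)) = (-20901 + 18655)/(-21196 + 18) = -2246/(-21178) = -2246*(-1/21178) = 1123/10589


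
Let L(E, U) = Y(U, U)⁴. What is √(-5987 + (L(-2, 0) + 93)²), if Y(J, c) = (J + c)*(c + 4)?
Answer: 11*√22 ≈ 51.595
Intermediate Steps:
Y(J, c) = (4 + c)*(J + c) (Y(J, c) = (J + c)*(4 + c) = (4 + c)*(J + c))
L(E, U) = (2*U² + 8*U)⁴ (L(E, U) = (U² + 4*U + 4*U + U*U)⁴ = (U² + 4*U + 4*U + U²)⁴ = (2*U² + 8*U)⁴)
√(-5987 + (L(-2, 0) + 93)²) = √(-5987 + (16*0⁴*(4 + 0)⁴ + 93)²) = √(-5987 + (16*0*4⁴ + 93)²) = √(-5987 + (16*0*256 + 93)²) = √(-5987 + (0 + 93)²) = √(-5987 + 93²) = √(-5987 + 8649) = √2662 = 11*√22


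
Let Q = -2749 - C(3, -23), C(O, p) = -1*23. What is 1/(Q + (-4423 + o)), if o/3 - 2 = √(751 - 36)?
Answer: -2381/17005338 - √715/17005338 ≈ -0.00014159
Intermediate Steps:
C(O, p) = -23
o = 6 + 3*√715 (o = 6 + 3*√(751 - 36) = 6 + 3*√715 ≈ 86.219)
Q = -2726 (Q = -2749 - 1*(-23) = -2749 + 23 = -2726)
1/(Q + (-4423 + o)) = 1/(-2726 + (-4423 + (6 + 3*√715))) = 1/(-2726 + (-4417 + 3*√715)) = 1/(-7143 + 3*√715)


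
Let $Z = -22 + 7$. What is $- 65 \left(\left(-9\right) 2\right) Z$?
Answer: $-17550$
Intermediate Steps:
$Z = -15$
$- 65 \left(\left(-9\right) 2\right) Z = - 65 \left(\left(-9\right) 2\right) \left(-15\right) = \left(-65\right) \left(-18\right) \left(-15\right) = 1170 \left(-15\right) = -17550$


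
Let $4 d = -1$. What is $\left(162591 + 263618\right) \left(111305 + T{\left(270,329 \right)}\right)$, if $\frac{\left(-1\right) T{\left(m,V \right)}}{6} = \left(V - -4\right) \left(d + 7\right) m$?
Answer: $-1504539080450$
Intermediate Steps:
$d = - \frac{1}{4}$ ($d = \frac{1}{4} \left(-1\right) = - \frac{1}{4} \approx -0.25$)
$T{\left(m,V \right)} = - \frac{81 m \left(4 + V\right)}{2}$ ($T{\left(m,V \right)} = - 6 \left(V - -4\right) \left(- \frac{1}{4} + 7\right) m = - 6 \left(V + 4\right) \frac{27 m}{4} = - 6 \left(4 + V\right) \frac{27 m}{4} = - 6 \frac{27 m \left(4 + V\right)}{4} = - \frac{81 m \left(4 + V\right)}{2}$)
$\left(162591 + 263618\right) \left(111305 + T{\left(270,329 \right)}\right) = \left(162591 + 263618\right) \left(111305 - 10935 \left(4 + 329\right)\right) = 426209 \left(111305 - 10935 \cdot 333\right) = 426209 \left(111305 - 3641355\right) = 426209 \left(-3530050\right) = -1504539080450$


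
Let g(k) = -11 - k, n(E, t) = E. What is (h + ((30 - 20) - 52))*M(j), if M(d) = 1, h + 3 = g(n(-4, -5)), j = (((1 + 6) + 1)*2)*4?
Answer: -52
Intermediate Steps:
j = 64 (j = ((7 + 1)*2)*4 = (8*2)*4 = 16*4 = 64)
h = -10 (h = -3 + (-11 - 1*(-4)) = -3 + (-11 + 4) = -3 - 7 = -10)
(h + ((30 - 20) - 52))*M(j) = (-10 + ((30 - 20) - 52))*1 = (-10 + (10 - 52))*1 = (-10 - 42)*1 = -52*1 = -52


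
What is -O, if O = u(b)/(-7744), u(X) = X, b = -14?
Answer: -7/3872 ≈ -0.0018079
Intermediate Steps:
O = 7/3872 (O = -14/(-7744) = -14*(-1/7744) = 7/3872 ≈ 0.0018079)
-O = -1*7/3872 = -7/3872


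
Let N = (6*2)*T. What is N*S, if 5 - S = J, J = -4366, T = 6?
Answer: 314712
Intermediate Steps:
S = 4371 (S = 5 - 1*(-4366) = 5 + 4366 = 4371)
N = 72 (N = (6*2)*6 = 12*6 = 72)
N*S = 72*4371 = 314712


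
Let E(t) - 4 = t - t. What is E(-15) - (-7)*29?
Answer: 207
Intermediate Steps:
E(t) = 4 (E(t) = 4 + (t - t) = 4 + 0 = 4)
E(-15) - (-7)*29 = 4 - (-7)*29 = 4 - 1*(-203) = 4 + 203 = 207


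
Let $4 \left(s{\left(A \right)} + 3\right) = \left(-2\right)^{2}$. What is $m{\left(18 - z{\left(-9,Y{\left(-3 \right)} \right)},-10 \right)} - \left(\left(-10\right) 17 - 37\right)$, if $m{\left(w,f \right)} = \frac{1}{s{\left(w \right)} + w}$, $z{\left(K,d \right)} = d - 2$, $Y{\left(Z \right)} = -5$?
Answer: $\frac{4762}{23} \approx 207.04$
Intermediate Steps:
$z{\left(K,d \right)} = -2 + d$ ($z{\left(K,d \right)} = d - 2 = -2 + d$)
$s{\left(A \right)} = -2$ ($s{\left(A \right)} = -3 + \frac{\left(-2\right)^{2}}{4} = -3 + \frac{1}{4} \cdot 4 = -3 + 1 = -2$)
$m{\left(w,f \right)} = \frac{1}{-2 + w}$
$m{\left(18 - z{\left(-9,Y{\left(-3 \right)} \right)},-10 \right)} - \left(\left(-10\right) 17 - 37\right) = \frac{1}{-2 + \left(18 - \left(-2 - 5\right)\right)} - \left(\left(-10\right) 17 - 37\right) = \frac{1}{-2 + \left(18 - -7\right)} - \left(-170 - 37\right) = \frac{1}{-2 + \left(18 + 7\right)} - -207 = \frac{1}{-2 + 25} + 207 = \frac{1}{23} + 207 = \frac{4762}{23}$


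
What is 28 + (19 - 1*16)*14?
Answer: 70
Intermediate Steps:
28 + (19 - 1*16)*14 = 28 + (19 - 16)*14 = 28 + 3*14 = 28 + 42 = 70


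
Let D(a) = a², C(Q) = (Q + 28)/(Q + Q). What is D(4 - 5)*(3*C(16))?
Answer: 33/8 ≈ 4.1250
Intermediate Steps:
C(Q) = (28 + Q)/(2*Q) (C(Q) = (28 + Q)/((2*Q)) = (28 + Q)*(1/(2*Q)) = (28 + Q)/(2*Q))
D(4 - 5)*(3*C(16)) = (4 - 5)²*(3*((½)*(28 + 16)/16)) = (-1)²*(3*((½)*(1/16)*44)) = 1*(3*(11/8)) = 1*(33/8) = 33/8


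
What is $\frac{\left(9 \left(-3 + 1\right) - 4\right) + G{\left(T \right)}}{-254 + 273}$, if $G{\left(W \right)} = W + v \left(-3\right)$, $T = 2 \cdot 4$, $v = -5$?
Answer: $\frac{1}{19} \approx 0.052632$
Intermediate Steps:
$T = 8$
$G{\left(W \right)} = 15 + W$ ($G{\left(W \right)} = W - -15 = W + 15 = 15 + W$)
$\frac{\left(9 \left(-3 + 1\right) - 4\right) + G{\left(T \right)}}{-254 + 273} = \frac{\left(9 \left(-3 + 1\right) - 4\right) + \left(15 + 8\right)}{-254 + 273} = \frac{\left(9 \left(-2\right) - 4\right) + 23}{19} = \left(\left(-18 - 4\right) + 23\right) \frac{1}{19} = \left(-22 + 23\right) \frac{1}{19} = 1 \cdot \frac{1}{19} = \frac{1}{19}$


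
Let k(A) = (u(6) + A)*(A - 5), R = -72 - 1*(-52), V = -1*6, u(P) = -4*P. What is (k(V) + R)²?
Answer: 96100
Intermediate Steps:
V = -6
R = -20 (R = -72 + 52 = -20)
k(A) = (-24 + A)*(-5 + A) (k(A) = (-4*6 + A)*(A - 5) = (-24 + A)*(-5 + A))
(k(V) + R)² = ((120 + (-6)² - 29*(-6)) - 20)² = ((120 + 36 + 174) - 20)² = (330 - 20)² = 310² = 96100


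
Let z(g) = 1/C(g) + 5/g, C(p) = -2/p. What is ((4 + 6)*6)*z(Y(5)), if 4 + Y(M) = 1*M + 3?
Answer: -45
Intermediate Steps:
Y(M) = -1 + M (Y(M) = -4 + (1*M + 3) = -4 + (M + 3) = -4 + (3 + M) = -1 + M)
z(g) = 5/g - g/2 (z(g) = 1/(-2/g) + 5/g = 1*(-g/2) + 5/g = -g/2 + 5/g = 5/g - g/2)
((4 + 6)*6)*z(Y(5)) = ((4 + 6)*6)*(5/(-1 + 5) - (-1 + 5)/2) = (10*6)*(5/4 - ½*4) = 60*(5*(¼) - 2) = 60*(5/4 - 2) = 60*(-¾) = -45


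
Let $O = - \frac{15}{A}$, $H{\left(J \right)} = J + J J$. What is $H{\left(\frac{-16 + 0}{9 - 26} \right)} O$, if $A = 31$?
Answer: $- \frac{7920}{8959} \approx -0.88403$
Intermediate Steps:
$H{\left(J \right)} = J + J^{2}$
$O = - \frac{15}{31} \approx -0.48387$
$H{\left(\frac{-16 + 0}{9 - 26} \right)} O = \frac{-16 + 0}{9 - 26} \left(1 + \frac{-16 + 0}{9 - 26}\right) \left(- \frac{15}{31}\right) = - \frac{16}{-17} \left(1 - \frac{16}{-17}\right) \left(- \frac{15}{31}\right) = \left(-16\right) \left(- \frac{1}{17}\right) \left(1 - - \frac{16}{17}\right) \left(- \frac{15}{31}\right) = \frac{16 \left(1 + \frac{16}{17}\right)}{17} \left(- \frac{15}{31}\right) = \frac{16}{17} \cdot \frac{33}{17} \left(- \frac{15}{31}\right) = \frac{528}{289} \left(- \frac{15}{31}\right) = - \frac{7920}{8959}$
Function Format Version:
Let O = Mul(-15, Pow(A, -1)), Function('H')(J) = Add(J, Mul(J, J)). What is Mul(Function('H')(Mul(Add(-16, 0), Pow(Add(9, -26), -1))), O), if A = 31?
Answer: Rational(-7920, 8959) ≈ -0.88403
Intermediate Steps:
Function('H')(J) = Add(J, Pow(J, 2))
O = Rational(-15, 31) (O = Mul(-15, Pow(31, -1)) = Mul(-15, Rational(1, 31)) = Rational(-15, 31) ≈ -0.48387)
Mul(Function('H')(Mul(Add(-16, 0), Pow(Add(9, -26), -1))), O) = Mul(Mul(Mul(Add(-16, 0), Pow(Add(9, -26), -1)), Add(1, Mul(Add(-16, 0), Pow(Add(9, -26), -1)))), Rational(-15, 31)) = Mul(Mul(Mul(-16, Pow(-17, -1)), Add(1, Mul(-16, Pow(-17, -1)))), Rational(-15, 31)) = Mul(Mul(Mul(-16, Rational(-1, 17)), Add(1, Mul(-16, Rational(-1, 17)))), Rational(-15, 31)) = Mul(Mul(Rational(16, 17), Add(1, Rational(16, 17))), Rational(-15, 31)) = Mul(Mul(Rational(16, 17), Rational(33, 17)), Rational(-15, 31)) = Mul(Rational(528, 289), Rational(-15, 31)) = Rational(-7920, 8959)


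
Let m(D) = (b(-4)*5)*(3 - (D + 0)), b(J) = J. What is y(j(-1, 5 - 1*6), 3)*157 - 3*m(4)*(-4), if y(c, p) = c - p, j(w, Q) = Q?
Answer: -388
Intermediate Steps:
m(D) = -60 + 20*D (m(D) = (-4*5)*(3 - (D + 0)) = -20*(3 - D) = -60 + 20*D)
y(j(-1, 5 - 1*6), 3)*157 - 3*m(4)*(-4) = ((5 - 1*6) - 1*3)*157 - 3*(-60 + 20*4)*(-4) = ((5 - 6) - 3)*157 - 3*(-60 + 80)*(-4) = (-1 - 3)*157 - 3*20*(-4) = -4*157 - 60*(-4) = -628 + 240 = -388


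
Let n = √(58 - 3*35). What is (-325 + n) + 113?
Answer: -212 + I*√47 ≈ -212.0 + 6.8557*I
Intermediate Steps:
n = I*√47 (n = √(58 - 105) = √(-47) = I*√47 ≈ 6.8557*I)
(-325 + n) + 113 = (-325 + I*√47) + 113 = -212 + I*√47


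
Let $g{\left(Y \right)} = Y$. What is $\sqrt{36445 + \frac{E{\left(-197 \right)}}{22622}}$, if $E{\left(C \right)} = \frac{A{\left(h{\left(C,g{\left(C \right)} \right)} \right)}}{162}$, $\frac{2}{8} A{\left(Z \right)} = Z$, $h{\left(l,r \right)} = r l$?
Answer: $\frac{2 \sqrt{94420325150761}}{101799} \approx 190.91$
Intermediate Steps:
$h{\left(l,r \right)} = l r$
$A{\left(Z \right)} = 4 Z$
$E{\left(C \right)} = \frac{2 C^{2}}{81}$ ($E{\left(C \right)} = \frac{4 C C}{162} = 4 C^{2} \cdot \frac{1}{162} = \frac{2 C^{2}}{81}$)
$\sqrt{36445 + \frac{E{\left(-197 \right)}}{22622}} = \sqrt{36445 + \frac{\frac{2}{81} \left(-197\right)^{2}}{22622}} = \sqrt{36445 + \frac{2}{81} \cdot 38809 \cdot \frac{1}{22622}} = \sqrt{36445 + \frac{77618}{81} \cdot \frac{1}{22622}} = \sqrt{36445 + \frac{38809}{916191}} = \sqrt{\frac{33390619804}{916191}} = \frac{2 \sqrt{94420325150761}}{101799}$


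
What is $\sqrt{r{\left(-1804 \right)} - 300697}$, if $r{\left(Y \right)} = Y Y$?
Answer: $3 \sqrt{328191} \approx 1718.6$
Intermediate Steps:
$r{\left(Y \right)} = Y^{2}$
$\sqrt{r{\left(-1804 \right)} - 300697} = \sqrt{\left(-1804\right)^{2} - 300697} = \sqrt{3254416 - 300697} = \sqrt{2953719} = 3 \sqrt{328191}$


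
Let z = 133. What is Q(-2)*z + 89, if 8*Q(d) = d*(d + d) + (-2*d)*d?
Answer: 89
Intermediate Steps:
Q(d) = 0 (Q(d) = (d*(d + d) + (-2*d)*d)/8 = (d*(2*d) - 2*d²)/8 = (2*d² - 2*d²)/8 = (⅛)*0 = 0)
Q(-2)*z + 89 = 0*133 + 89 = 0 + 89 = 89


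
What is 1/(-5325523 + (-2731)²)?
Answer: 1/2132838 ≈ 4.6886e-7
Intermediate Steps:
1/(-5325523 + (-2731)²) = 1/(-5325523 + 7458361) = 1/2132838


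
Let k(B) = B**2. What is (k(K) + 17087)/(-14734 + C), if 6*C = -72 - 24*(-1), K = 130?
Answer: -11329/4914 ≈ -2.3055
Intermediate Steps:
C = -8 (C = (-72 - 24*(-1))/6 = (-72 + 24)/6 = (1/6)*(-48) = -8)
(k(K) + 17087)/(-14734 + C) = (130**2 + 17087)/(-14734 - 8) = (16900 + 17087)/(-14742) = 33987*(-1/14742) = -11329/4914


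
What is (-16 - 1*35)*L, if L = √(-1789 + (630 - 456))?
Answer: -51*I*√1615 ≈ -2049.5*I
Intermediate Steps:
L = I*√1615 (L = √(-1789 + 174) = √(-1615) = I*√1615 ≈ 40.187*I)
(-16 - 1*35)*L = (-16 - 1*35)*(I*√1615) = (-16 - 35)*(I*√1615) = -51*I*√1615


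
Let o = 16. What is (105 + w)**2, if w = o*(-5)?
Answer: 625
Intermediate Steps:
w = -80 (w = 16*(-5) = -80)
(105 + w)**2 = (105 - 80)**2 = 25**2 = 625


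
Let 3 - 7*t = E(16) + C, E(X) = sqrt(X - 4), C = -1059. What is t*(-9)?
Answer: -9558/7 + 18*sqrt(3)/7 ≈ -1361.0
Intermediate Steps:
E(X) = sqrt(-4 + X)
t = 1062/7 - 2*sqrt(3)/7 (t = 3/7 - (sqrt(-4 + 16) - 1059)/7 = 3/7 - (sqrt(12) - 1059)/7 = 3/7 - (2*sqrt(3) - 1059)/7 = 3/7 - (-1059 + 2*sqrt(3))/7 = 3/7 + (1059/7 - 2*sqrt(3)/7) = 1062/7 - 2*sqrt(3)/7 ≈ 151.22)
t*(-9) = (1062/7 - 2*sqrt(3)/7)*(-9) = -9558/7 + 18*sqrt(3)/7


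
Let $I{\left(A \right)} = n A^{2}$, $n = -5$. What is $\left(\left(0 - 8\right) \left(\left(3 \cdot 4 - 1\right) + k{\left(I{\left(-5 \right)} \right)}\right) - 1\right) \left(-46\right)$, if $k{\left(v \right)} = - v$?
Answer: $50094$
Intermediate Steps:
$I{\left(A \right)} = - 5 A^{2}$
$\left(\left(0 - 8\right) \left(\left(3 \cdot 4 - 1\right) + k{\left(I{\left(-5 \right)} \right)}\right) - 1\right) \left(-46\right) = \left(\left(0 - 8\right) \left(\left(3 \cdot 4 - 1\right) - - 5 \left(-5\right)^{2}\right) - 1\right) \left(-46\right) = \left(\left(0 - 8\right) \left(\left(12 - 1\right) - \left(-5\right) 25\right) - 1\right) \left(-46\right) = \left(- 8 \left(11 - -125\right) - 1\right) \left(-46\right) = \left(- 8 \left(11 + 125\right) - 1\right) \left(-46\right) = \left(\left(-8\right) 136 - 1\right) \left(-46\right) = \left(-1088 - 1\right) \left(-46\right) = \left(-1089\right) \left(-46\right) = 50094$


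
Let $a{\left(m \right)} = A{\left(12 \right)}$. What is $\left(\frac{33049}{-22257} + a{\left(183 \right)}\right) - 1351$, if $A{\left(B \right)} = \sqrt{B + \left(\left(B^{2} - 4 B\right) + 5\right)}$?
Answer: $- \frac{30102256}{22257} + \sqrt{113} \approx -1341.9$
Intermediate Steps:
$A{\left(B \right)} = \sqrt{5 + B^{2} - 3 B}$ ($A{\left(B \right)} = \sqrt{B + \left(5 + B^{2} - 4 B\right)} = \sqrt{5 + B^{2} - 3 B}$)
$a{\left(m \right)} = \sqrt{113}$ ($a{\left(m \right)} = \sqrt{5 + 12^{2} - 36} = \sqrt{5 + 144 - 36} = \sqrt{113}$)
$\left(\frac{33049}{-22257} + a{\left(183 \right)}\right) - 1351 = \left(\frac{33049}{-22257} + \sqrt{113}\right) - 1351 = \left(33049 \left(- \frac{1}{22257}\right) + \sqrt{113}\right) - 1351 = \left(- \frac{33049}{22257} + \sqrt{113}\right) - 1351 = - \frac{30102256}{22257} + \sqrt{113}$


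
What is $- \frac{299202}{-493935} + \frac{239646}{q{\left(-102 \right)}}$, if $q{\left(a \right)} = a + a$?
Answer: $- \frac{386629117}{329290} \approx -1174.1$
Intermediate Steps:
$q{\left(a \right)} = 2 a$
$- \frac{299202}{-493935} + \frac{239646}{q{\left(-102 \right)}} = - \frac{299202}{-493935} + \frac{239646}{2 \left(-102\right)} = \left(-299202\right) \left(- \frac{1}{493935}\right) + \frac{239646}{-204} = \frac{99734}{164645} + 239646 \left(- \frac{1}{204}\right) = \frac{99734}{164645} - \frac{39941}{34} = - \frac{386629117}{329290}$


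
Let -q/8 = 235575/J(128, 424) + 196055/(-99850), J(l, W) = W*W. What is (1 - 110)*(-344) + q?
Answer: 8414634350313/224382920 ≈ 37501.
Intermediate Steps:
J(l, W) = W**2
q = 1172381993/224382920 (q = -8*(235575/(424**2) + 196055/(-99850)) = -8*(235575/179776 + 196055*(-1/99850)) = -8*(235575*(1/179776) - 39211/19970) = -8*(235575/179776 - 39211/19970) = -8*(-1172381993/1795063360) = 1172381993/224382920 ≈ 5.2249)
(1 - 110)*(-344) + q = (1 - 110)*(-344) + 1172381993/224382920 = -109*(-344) + 1172381993/224382920 = 37496 + 1172381993/224382920 = 8414634350313/224382920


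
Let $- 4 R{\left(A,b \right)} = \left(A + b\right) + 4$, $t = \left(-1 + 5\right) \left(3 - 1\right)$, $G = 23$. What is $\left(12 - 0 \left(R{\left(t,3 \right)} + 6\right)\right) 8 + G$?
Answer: $119$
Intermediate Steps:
$t = 8$ ($t = 4 \cdot 2 = 8$)
$R{\left(A,b \right)} = -1 - \frac{A}{4} - \frac{b}{4}$ ($R{\left(A,b \right)} = - \frac{\left(A + b\right) + 4}{4} = - \frac{4 + A + b}{4} = -1 - \frac{A}{4} - \frac{b}{4}$)
$\left(12 - 0 \left(R{\left(t,3 \right)} + 6\right)\right) 8 + G = \left(12 - 0 \left(\left(-1 - 2 - \frac{3}{4}\right) + 6\right)\right) 8 + 23 = \left(12 - 0 \left(- \frac{15}{4} + 6\right)\right) 8 + 23 = \left(12 - 0 \cdot \frac{9}{4}\right) 8 + 23 = \left(12 - 0\right) 8 + 23 = \left(12 + 0\right) 8 + 23 = 12 \cdot 8 + 23 = 96 + 23 = 119$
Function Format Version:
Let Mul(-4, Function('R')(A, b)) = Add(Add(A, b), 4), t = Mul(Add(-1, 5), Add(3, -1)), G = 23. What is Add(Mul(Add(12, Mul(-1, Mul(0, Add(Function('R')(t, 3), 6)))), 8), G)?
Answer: 119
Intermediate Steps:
t = 8 (t = Mul(4, 2) = 8)
Function('R')(A, b) = Add(-1, Mul(Rational(-1, 4), A), Mul(Rational(-1, 4), b)) (Function('R')(A, b) = Mul(Rational(-1, 4), Add(Add(A, b), 4)) = Mul(Rational(-1, 4), Add(4, A, b)) = Add(-1, Mul(Rational(-1, 4), A), Mul(Rational(-1, 4), b)))
Add(Mul(Add(12, Mul(-1, Mul(0, Add(Function('R')(t, 3), 6)))), 8), G) = Add(Mul(Add(12, Mul(-1, Mul(0, Add(Add(-1, Mul(Rational(-1, 4), 8), Mul(Rational(-1, 4), 3)), 6)))), 8), 23) = Add(Mul(Add(12, Mul(-1, Mul(0, Add(Add(-1, -2, Rational(-3, 4)), 6)))), 8), 23) = Add(Mul(Add(12, Mul(-1, Mul(0, Add(Rational(-15, 4), 6)))), 8), 23) = Add(Mul(Add(12, Mul(-1, Mul(0, Rational(9, 4)))), 8), 23) = Add(Mul(Add(12, Mul(-1, 0)), 8), 23) = Add(Mul(Add(12, 0), 8), 23) = Add(Mul(12, 8), 23) = Add(96, 23) = 119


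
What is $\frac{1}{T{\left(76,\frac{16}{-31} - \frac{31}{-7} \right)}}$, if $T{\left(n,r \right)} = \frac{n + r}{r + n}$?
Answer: $1$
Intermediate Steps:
$T{\left(n,r \right)} = 1$ ($T{\left(n,r \right)} = \frac{n + r}{n + r} = 1$)
$\frac{1}{T{\left(76,\frac{16}{-31} - \frac{31}{-7} \right)}} = 1^{-1} = 1$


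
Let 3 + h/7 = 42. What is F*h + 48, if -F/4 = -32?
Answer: 34992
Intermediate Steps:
F = 128 (F = -4*(-32) = 128)
h = 273 (h = -21 + 7*42 = -21 + 294 = 273)
F*h + 48 = 128*273 + 48 = 34944 + 48 = 34992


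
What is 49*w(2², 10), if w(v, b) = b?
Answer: 490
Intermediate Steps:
49*w(2², 10) = 49*10 = 490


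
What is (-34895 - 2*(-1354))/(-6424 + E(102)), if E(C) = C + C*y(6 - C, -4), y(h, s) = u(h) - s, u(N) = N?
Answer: 32187/15706 ≈ 2.0493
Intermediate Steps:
y(h, s) = h - s
E(C) = C + C*(10 - C) (E(C) = C + C*((6 - C) - 1*(-4)) = C + C*((6 - C) + 4) = C + C*(10 - C))
(-34895 - 2*(-1354))/(-6424 + E(102)) = (-34895 - 2*(-1354))/(-6424 + 102*(11 - 1*102)) = (-34895 + 2708)/(-6424 + 102*(11 - 102)) = -32187/(-6424 + 102*(-91)) = -32187/(-6424 - 9282) = -32187/(-15706) = -32187*(-1/15706) = 32187/15706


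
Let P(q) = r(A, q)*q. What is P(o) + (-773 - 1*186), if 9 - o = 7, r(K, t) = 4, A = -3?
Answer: -951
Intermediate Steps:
o = 2 (o = 9 - 1*7 = 9 - 7 = 2)
P(q) = 4*q
P(o) + (-773 - 1*186) = 4*2 + (-773 - 1*186) = 8 + (-773 - 186) = 8 - 959 = -951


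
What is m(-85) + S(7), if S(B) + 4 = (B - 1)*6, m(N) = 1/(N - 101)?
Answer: 5951/186 ≈ 31.995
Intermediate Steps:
m(N) = 1/(-101 + N)
S(B) = -10 + 6*B (S(B) = -4 + (B - 1)*6 = -4 + (-1 + B)*6 = -4 + (-6 + 6*B) = -10 + 6*B)
m(-85) + S(7) = 1/(-101 - 85) + (-10 + 6*7) = 1/(-186) + (-10 + 42) = -1/186 + 32 = 5951/186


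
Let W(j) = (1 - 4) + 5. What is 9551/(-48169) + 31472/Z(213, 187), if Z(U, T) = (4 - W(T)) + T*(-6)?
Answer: -13630999/481690 ≈ -28.298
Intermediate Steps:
W(j) = 2 (W(j) = -3 + 5 = 2)
Z(U, T) = 2 - 6*T (Z(U, T) = (4 - 1*2) + T*(-6) = (4 - 2) - 6*T = 2 - 6*T)
9551/(-48169) + 31472/Z(213, 187) = 9551/(-48169) + 31472/(2 - 6*187) = 9551*(-1/48169) + 31472/(2 - 1122) = -9551/48169 + 31472/(-1120) = -9551/48169 + 31472*(-1/1120) = -9551/48169 - 281/10 = -13630999/481690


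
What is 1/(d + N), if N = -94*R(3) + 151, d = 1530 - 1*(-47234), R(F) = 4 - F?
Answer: 1/48821 ≈ 2.0483e-5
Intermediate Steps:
d = 48764 (d = 1530 + 47234 = 48764)
N = 57 (N = -94*(4 - 1*3) + 151 = -94*(4 - 3) + 151 = -94*1 + 151 = -94 + 151 = 57)
1/(d + N) = 1/(48764 + 57) = 1/48821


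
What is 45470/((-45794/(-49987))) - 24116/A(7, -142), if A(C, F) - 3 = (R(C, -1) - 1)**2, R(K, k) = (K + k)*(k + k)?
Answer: 6961356446/140653 ≈ 49493.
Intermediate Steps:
R(K, k) = 2*k*(K + k) (R(K, k) = (K + k)*(2*k) = 2*k*(K + k))
A(C, F) = 3 + (1 - 2*C)**2 (A(C, F) = 3 + (2*(-1)*(C - 1) - 1)**2 = 3 + (2*(-1)*(-1 + C) - 1)**2 = 3 + ((2 - 2*C) - 1)**2 = 3 + (1 - 2*C)**2)
45470/((-45794/(-49987))) - 24116/A(7, -142) = 45470/((-45794/(-49987))) - 24116/(3 + (-1 + 2*7)**2) = 45470/((-45794*(-1/49987))) - 24116/(3 + (-1 + 14)**2) = 45470/(6542/7141) - 24116/(3 + 13**2) = 45470*(7141/6542) - 24116/(3 + 169) = 162350635/3271 - 24116/172 = 162350635/3271 - 24116*1/172 = 162350635/3271 - 6029/43 = 6961356446/140653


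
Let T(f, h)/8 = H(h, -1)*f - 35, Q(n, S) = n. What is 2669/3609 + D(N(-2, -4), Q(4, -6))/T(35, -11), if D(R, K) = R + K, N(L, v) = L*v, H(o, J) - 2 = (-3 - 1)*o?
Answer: 935353/1263150 ≈ 0.74049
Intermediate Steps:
H(o, J) = 2 - 4*o (H(o, J) = 2 + (-3 - 1)*o = 2 - 4*o)
T(f, h) = -280 + 8*f*(2 - 4*h) (T(f, h) = 8*((2 - 4*h)*f - 35) = 8*(f*(2 - 4*h) - 35) = 8*(-35 + f*(2 - 4*h)) = -280 + 8*f*(2 - 4*h))
D(R, K) = K + R
2669/3609 + D(N(-2, -4), Q(4, -6))/T(35, -11) = 2669/3609 + (4 - 2*(-4))/(-280 + 16*35 - 32*35*(-11)) = 2669*(1/3609) + (4 + 8)/(-280 + 560 + 12320) = 2669/3609 + 12/12600 = 2669/3609 + 12*(1/12600) = 2669/3609 + 1/1050 = 935353/1263150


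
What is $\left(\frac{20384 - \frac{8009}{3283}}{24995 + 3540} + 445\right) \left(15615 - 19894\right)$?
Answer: $- \frac{178668330867752}{93680405} \approx -1.9072 \cdot 10^{6}$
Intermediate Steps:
$\left(\frac{20384 - \frac{8009}{3283}}{24995 + 3540} + 445\right) \left(15615 - 19894\right) = \left(\frac{20384 - \frac{8009}{3283}}{28535} + 445\right) \left(-4279\right) = \left(\left(20384 - \frac{8009}{3283}\right) \frac{1}{28535} + 445\right) \left(-4279\right) = \left(\frac{66912663}{3283} \cdot \frac{1}{28535} + 445\right) \left(-4279\right) = \left(\frac{66912663}{93680405} + 445\right) \left(-4279\right) = \frac{41754692888}{93680405} \left(-4279\right) = - \frac{178668330867752}{93680405}$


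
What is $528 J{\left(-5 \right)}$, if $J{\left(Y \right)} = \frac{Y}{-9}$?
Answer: $\frac{880}{3} \approx 293.33$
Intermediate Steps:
$J{\left(Y \right)} = - \frac{Y}{9}$ ($J{\left(Y \right)} = Y \left(- \frac{1}{9}\right) = - \frac{Y}{9}$)
$528 J{\left(-5 \right)} = 528 \left(\left(- \frac{1}{9}\right) \left(-5\right)\right) = 528 \cdot \frac{5}{9} = \frac{880}{3}$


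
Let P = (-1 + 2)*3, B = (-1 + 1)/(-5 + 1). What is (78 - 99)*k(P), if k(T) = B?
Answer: 0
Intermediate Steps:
B = 0 (B = 0/(-4) = 0*(-¼) = 0)
P = 3 (P = 1*3 = 3)
k(T) = 0
(78 - 99)*k(P) = (78 - 99)*0 = -21*0 = 0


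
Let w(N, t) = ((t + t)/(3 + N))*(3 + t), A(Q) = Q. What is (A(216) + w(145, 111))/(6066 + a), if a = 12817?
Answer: 387/18883 ≈ 0.020495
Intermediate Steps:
w(N, t) = 2*t*(3 + t)/(3 + N) (w(N, t) = ((2*t)/(3 + N))*(3 + t) = (2*t/(3 + N))*(3 + t) = 2*t*(3 + t)/(3 + N))
(A(216) + w(145, 111))/(6066 + a) = (216 + 2*111*(3 + 111)/(3 + 145))/(6066 + 12817) = (216 + 2*111*114/148)/18883 = (216 + 2*111*(1/148)*114)*(1/18883) = (216 + 171)*(1/18883) = 387*(1/18883) = 387/18883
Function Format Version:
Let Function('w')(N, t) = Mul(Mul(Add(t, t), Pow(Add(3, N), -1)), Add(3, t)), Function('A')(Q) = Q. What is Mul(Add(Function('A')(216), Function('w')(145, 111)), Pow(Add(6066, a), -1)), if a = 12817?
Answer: Rational(387, 18883) ≈ 0.020495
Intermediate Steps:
Function('w')(N, t) = Mul(2, t, Pow(Add(3, N), -1), Add(3, t)) (Function('w')(N, t) = Mul(Mul(Mul(2, t), Pow(Add(3, N), -1)), Add(3, t)) = Mul(Mul(2, t, Pow(Add(3, N), -1)), Add(3, t)) = Mul(2, t, Pow(Add(3, N), -1), Add(3, t)))
Mul(Add(Function('A')(216), Function('w')(145, 111)), Pow(Add(6066, a), -1)) = Mul(Add(216, Mul(2, 111, Pow(Add(3, 145), -1), Add(3, 111))), Pow(Add(6066, 12817), -1)) = Mul(Add(216, Mul(2, 111, Pow(148, -1), 114)), Pow(18883, -1)) = Mul(Add(216, Mul(2, 111, Rational(1, 148), 114)), Rational(1, 18883)) = Mul(Add(216, 171), Rational(1, 18883)) = Mul(387, Rational(1, 18883)) = Rational(387, 18883)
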